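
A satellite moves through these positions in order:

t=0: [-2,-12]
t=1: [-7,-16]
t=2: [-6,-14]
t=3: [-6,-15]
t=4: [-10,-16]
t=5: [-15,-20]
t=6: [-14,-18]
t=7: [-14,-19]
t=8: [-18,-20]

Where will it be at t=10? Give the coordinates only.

[-22,-22]

The moves between consecutive positions are [-5,-4], [+1,+2], [+0,-1], [-4,-1], [-5,-4], [+1,+2], [+0,-1], [-4,-1]; they repeat the 4-cycle [[-5,-4], [+1,+2], [+0,-1], [-4,-1]].
step 9: apply [-5,-4] → [-23,-24]
step 10: apply [+1,+2] → [-22,-22]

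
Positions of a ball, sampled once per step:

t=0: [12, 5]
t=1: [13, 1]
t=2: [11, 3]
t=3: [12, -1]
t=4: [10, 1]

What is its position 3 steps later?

Step-to-step displacements: [+1, -4], [-2, +2], [+1, -4], [-2, +2] — a repeating cycle of length 2.
step 5: apply [+1, -4] → [11, -3]
step 6: apply [-2, +2] → [9, -1]
step 7: apply [+1, -4] → [10, -5]

[10, -5]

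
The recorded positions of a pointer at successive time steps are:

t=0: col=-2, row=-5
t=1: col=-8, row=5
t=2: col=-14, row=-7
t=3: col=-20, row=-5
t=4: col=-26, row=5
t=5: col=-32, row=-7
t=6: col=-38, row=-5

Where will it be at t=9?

col=-56, row=-5

Col: linear, -6 per step → -56 at step 9.
Row: cycles through -5, 5, -7 every 3 steps. Step 9 lands at position 0 of the cycle → -5.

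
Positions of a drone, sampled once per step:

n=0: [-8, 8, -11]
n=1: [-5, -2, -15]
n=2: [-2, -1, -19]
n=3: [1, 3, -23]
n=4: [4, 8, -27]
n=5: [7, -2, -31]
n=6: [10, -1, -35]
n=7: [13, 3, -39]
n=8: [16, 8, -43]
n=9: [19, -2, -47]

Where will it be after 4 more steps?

The first coordinate changes by +3 each step, so at step 13 it is -8 + 13·(3) = 31.
The second coordinate repeats the cycle [8, -2, -1, 3] with period 4; step 13 mod 4 = 1, giving -2.
The third coordinate changes by -4 each step, so at step 13 it is -11 + 13·(-4) = -63.

[31, -2, -63]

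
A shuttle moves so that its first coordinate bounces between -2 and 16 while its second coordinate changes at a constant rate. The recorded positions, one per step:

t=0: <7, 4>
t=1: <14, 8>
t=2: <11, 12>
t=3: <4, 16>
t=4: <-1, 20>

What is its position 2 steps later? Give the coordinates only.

<13, 28>

The first coordinate travels 7 per step and bounces off the walls at -2 and 16.
  step 5: -1 → 6
  step 6: 6 → 13
The second coordinate changes by +4 each step: at step 6 it is 28.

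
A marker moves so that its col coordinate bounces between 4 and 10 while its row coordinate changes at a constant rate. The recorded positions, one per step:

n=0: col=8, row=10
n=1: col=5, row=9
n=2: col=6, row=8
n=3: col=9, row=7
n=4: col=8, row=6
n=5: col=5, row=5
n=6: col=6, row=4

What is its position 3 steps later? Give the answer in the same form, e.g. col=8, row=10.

The col coordinate reflects between 4 and 10, moving 3 per step.
  step 7: 6 → 9
  step 8: 9 → 8
  step 9: 8 → 5
The row coordinate changes by -1 each step: at step 9 it is 1.

col=5, row=1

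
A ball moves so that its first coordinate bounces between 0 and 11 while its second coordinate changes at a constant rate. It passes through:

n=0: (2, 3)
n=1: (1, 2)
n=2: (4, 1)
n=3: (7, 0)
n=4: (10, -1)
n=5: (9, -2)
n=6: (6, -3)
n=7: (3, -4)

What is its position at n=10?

(6, -7)

The first coordinate travels 3 per step and bounces off the walls at 0 and 11.
  step 8: 3 → 0
  step 9: 0 → 3
  step 10: 3 → 6
The second coordinate changes by -1 each step: at step 10 it is -7.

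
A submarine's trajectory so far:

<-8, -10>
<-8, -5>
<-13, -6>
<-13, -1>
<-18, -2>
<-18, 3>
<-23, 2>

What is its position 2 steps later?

The moves between consecutive positions are <+0, +5>, <-5, -1>, <+0, +5>, <-5, -1>, <+0, +5>, <-5, -1>; they repeat the 2-cycle [<+0, +5>, <-5, -1>].
step 7: apply <+0, +5> → <-23, 7>
step 8: apply <-5, -1> → <-28, 6>

<-28, 6>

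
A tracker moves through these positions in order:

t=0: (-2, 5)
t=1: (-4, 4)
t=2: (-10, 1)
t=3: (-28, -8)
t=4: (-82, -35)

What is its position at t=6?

The jumps are (-2, -1), (-6, -3), (-18, -9), (-54, -27) — a geometric progression with ratio 3.
step 5: (-82, -35) + (-162, -81) → (-244, -116)
step 6: (-244, -116) + (-486, -243) → (-730, -359)

(-730, -359)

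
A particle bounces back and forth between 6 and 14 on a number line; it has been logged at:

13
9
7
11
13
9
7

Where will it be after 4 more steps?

The value reflects between 6 and 14, moving 4 per step.
  step 7: 7 → 11
  step 8: 11 → 13
  step 9: 13 → 9
  step 10: 9 → 7

7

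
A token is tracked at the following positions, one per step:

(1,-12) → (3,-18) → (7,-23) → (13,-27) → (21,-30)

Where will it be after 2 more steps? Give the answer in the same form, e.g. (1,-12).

(43,-33)

Taking differences between consecutive positions: (+2,-6), (+4,-5), (+6,-4), (+8,-3). These grow by (+2,+1) each step.
step 5: (21,-30) + (+10,-2) → (31,-32)
step 6: (31,-32) + (+12,-1) → (43,-33)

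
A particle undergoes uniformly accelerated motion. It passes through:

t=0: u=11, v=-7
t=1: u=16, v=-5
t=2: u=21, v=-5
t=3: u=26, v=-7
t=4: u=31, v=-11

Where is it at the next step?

Successive displacements: (+5,+2), (+5,+0), (+5,-2), (+5,-4) — each changes by (+0,-2).
step 5: u=31, v=-11 + (+5,-6) → u=36, v=-17

u=36, v=-17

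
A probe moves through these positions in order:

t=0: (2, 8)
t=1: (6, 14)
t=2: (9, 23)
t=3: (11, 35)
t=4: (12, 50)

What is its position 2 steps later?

First differences are (+4, +6), (+3, +9), (+2, +12), (+1, +15); their common second difference is (-1, +3) (constant acceleration).
step 5: (12, 50) + (+0, +18) → (12, 68)
step 6: (12, 68) + (-1, +21) → (11, 89)

(11, 89)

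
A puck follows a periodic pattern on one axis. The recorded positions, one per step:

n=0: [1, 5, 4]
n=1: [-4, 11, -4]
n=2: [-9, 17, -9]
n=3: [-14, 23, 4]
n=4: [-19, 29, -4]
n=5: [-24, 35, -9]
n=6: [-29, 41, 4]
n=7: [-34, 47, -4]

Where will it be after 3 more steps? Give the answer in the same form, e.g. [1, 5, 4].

The first coordinate changes by -5 each step, so at step 10 it is 1 + 10·(-5) = -49.
The second coordinate changes by +6 each step, so at step 10 it is 5 + 10·(6) = 65.
The third coordinate repeats the cycle [4, -4, -9] with period 3; step 10 mod 3 = 1, giving -4.

[-49, 65, -4]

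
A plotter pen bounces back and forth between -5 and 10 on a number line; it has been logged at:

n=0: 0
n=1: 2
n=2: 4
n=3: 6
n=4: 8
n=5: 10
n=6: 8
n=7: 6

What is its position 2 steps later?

2

The value travels 2 per step and bounces off the walls at -5 and 10.
  step 8: 6 → 4
  step 9: 4 → 2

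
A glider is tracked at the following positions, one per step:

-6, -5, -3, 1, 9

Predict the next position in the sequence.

25

Step-to-step displacements: +1, +2, +4, +8; each is 2× the previous.
step 5: 9 + 16 → 25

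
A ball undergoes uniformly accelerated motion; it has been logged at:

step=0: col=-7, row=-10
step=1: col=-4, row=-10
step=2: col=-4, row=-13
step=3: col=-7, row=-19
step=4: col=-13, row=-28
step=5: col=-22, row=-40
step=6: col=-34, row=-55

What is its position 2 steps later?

Successive displacements: (+3, +0), (+0, -3), (-3, -6), (-6, -9), (-9, -12), (-12, -15) — each changes by (-3, -3).
step 7: col=-34, row=-55 + (-15, -18) → col=-49, row=-73
step 8: col=-49, row=-73 + (-18, -21) → col=-67, row=-94

col=-67, row=-94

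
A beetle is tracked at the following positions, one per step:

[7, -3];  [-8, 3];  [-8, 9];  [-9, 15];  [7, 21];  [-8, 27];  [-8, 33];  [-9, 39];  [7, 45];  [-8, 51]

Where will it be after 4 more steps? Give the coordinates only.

[-8, 75]

First: cycles through 7, -8, -8, -9 every 4 steps. Step 13 lands at position 1 of the cycle → -8.
Second: linear, +6 per step → 75 at step 13.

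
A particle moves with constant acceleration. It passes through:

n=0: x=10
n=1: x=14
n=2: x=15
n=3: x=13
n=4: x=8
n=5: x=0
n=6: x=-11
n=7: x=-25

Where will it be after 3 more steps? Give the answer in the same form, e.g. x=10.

Taking differences between consecutive positions: +4, +1, -2, -5, -8, -11, -14. These grow by -3 each step.
step 8: -25 − 17 → x=-42
step 9: -42 − 20 → x=-62
step 10: -62 − 23 → x=-85

x=-85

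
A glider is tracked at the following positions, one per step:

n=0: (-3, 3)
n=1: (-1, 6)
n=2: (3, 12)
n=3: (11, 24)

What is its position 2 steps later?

(59, 96)

Consecutive displacements (+2, +3), (+4, +6), (+8, +12) scale by a factor of 2 each step.
step 4: (11, 24) + (+16, +24) → (27, 48)
step 5: (27, 48) + (+32, +48) → (59, 96)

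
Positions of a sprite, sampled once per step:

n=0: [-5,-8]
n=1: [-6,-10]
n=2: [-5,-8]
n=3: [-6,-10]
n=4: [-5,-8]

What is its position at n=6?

[-5,-8]

The jumps are [-1,-2], [+1,+2], [-1,-2], [+1,+2] — a geometric progression with ratio -1.
step 5: [-5,-8] + [-1,-2] → [-6,-10]
step 6: [-6,-10] + [+1,+2] → [-5,-8]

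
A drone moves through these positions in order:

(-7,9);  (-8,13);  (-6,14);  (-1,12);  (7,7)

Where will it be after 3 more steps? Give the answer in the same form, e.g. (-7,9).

(49,-26)

Taking differences between consecutive positions: (-1,+4), (+2,+1), (+5,-2), (+8,-5). These grow by (+3,-3) each step.
step 5: (7,7) + (+11,-8) → (18,-1)
step 6: (18,-1) + (+14,-11) → (32,-12)
step 7: (32,-12) + (+17,-14) → (49,-26)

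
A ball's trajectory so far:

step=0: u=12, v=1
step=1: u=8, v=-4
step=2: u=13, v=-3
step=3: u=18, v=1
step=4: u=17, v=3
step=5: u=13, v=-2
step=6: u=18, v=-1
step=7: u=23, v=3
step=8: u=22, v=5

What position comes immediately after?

Differencing gives (-4,-5), (+5,+1), (+5,+4), (-1,+2), (-4,-5), (+5,+1), (+5,+4), (-1,+2). This is the pattern (-4,-5), (+5,+1), (+5,+4), (-1,+2) repeated.
step 9: apply (-4,-5) → u=18, v=0

u=18, v=0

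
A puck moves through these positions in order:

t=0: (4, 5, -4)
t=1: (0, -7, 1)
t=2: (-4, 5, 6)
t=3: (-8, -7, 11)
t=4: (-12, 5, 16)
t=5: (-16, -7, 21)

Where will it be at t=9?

(-32, -7, 41)

The first coordinate changes by -4 each step, so at step 9 it is 4 + 9·(-4) = -32.
The second coordinate repeats the cycle [5, -7] with period 2; step 9 mod 2 = 1, giving -7.
The third coordinate changes by +5 each step, so at step 9 it is -4 + 9·(5) = 41.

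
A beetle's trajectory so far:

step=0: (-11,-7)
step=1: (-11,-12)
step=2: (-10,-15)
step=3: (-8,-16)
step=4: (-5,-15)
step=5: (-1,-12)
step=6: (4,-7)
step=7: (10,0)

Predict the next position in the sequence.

Successive displacements: (+0,-5), (+1,-3), (+2,-1), (+3,+1), (+4,+3), (+5,+5), (+6,+7) — each changes by (+1,+2).
step 8: (10,0) + (+7,+9) → (17,9)

(17,9)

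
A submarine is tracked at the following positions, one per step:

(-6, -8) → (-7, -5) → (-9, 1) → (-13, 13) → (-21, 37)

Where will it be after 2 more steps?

(-69, 181)

The jumps are (-1, +3), (-2, +6), (-4, +12), (-8, +24) — a geometric progression with ratio 2.
step 5: (-21, 37) + (-16, +48) → (-37, 85)
step 6: (-37, 85) + (-32, +96) → (-69, 181)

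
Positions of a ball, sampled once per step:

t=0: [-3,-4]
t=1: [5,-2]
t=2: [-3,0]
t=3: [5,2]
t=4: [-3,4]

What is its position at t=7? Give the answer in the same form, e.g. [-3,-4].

[5,10]

First: cycles through -3, 5 every 2 steps. Step 7 lands at position 1 of the cycle → 5.
Second: linear, +2 per step → 10 at step 7.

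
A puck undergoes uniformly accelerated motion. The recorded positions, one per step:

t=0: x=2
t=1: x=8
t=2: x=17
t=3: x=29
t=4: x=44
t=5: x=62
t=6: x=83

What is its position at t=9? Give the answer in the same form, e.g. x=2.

Taking differences between consecutive positions: +6, +9, +12, +15, +18, +21. These grow by +3 each step.
step 7: 83 + 24 → x=107
step 8: 107 + 27 → x=134
step 9: 134 + 30 → x=164

x=164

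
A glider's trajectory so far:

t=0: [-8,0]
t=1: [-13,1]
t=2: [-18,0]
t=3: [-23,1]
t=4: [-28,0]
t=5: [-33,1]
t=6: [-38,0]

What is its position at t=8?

[-48,0]

Step-to-step displacements: [-5,+1], [-5,-1], [-5,+1], [-5,-1], [-5,+1], [-5,-1] — a repeating cycle of length 2.
step 7: apply [-5,+1] → [-43,1]
step 8: apply [-5,-1] → [-48,0]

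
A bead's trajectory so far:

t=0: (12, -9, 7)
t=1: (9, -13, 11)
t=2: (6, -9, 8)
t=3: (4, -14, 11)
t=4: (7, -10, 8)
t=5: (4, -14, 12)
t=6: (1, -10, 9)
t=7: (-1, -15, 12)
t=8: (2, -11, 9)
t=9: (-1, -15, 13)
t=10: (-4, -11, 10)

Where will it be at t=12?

(-3, -12, 10)

Step-to-step displacements: (-3, -4, +4), (-3, +4, -3), (-2, -5, +3), (+3, +4, -3), (-3, -4, +4), (-3, +4, -3), (-2, -5, +3), (+3, +4, -3), (-3, -4, +4), (-3, +4, -3) — a repeating cycle of length 4.
step 11: apply (-2, -5, +3) → (-6, -16, 13)
step 12: apply (+3, +4, -3) → (-3, -12, 10)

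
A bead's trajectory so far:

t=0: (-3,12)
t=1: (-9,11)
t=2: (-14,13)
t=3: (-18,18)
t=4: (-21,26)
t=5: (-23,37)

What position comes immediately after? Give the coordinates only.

Taking differences between consecutive positions: (-6,-1), (-5,+2), (-4,+5), (-3,+8), (-2,+11). These grow by (+1,+3) each step.
step 6: (-23,37) + (-1,+14) → (-24,51)

(-24,51)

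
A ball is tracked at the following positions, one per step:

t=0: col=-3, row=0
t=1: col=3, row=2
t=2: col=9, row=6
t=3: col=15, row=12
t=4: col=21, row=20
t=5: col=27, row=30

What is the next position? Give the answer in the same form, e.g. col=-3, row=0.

Taking differences between consecutive positions: (+6, +2), (+6, +4), (+6, +6), (+6, +8), (+6, +10). These grow by (+0, +2) each step.
step 6: col=27, row=30 + (+6, +12) → col=33, row=42

col=33, row=42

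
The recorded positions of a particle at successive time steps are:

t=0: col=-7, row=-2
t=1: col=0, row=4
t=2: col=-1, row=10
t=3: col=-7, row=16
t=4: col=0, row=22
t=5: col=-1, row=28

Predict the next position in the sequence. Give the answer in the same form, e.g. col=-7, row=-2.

Col: cycles through -7, 0, -1 every 3 steps. Step 6 lands at position 0 of the cycle → -7.
Row: linear, +6 per step → 34 at step 6.

col=-7, row=34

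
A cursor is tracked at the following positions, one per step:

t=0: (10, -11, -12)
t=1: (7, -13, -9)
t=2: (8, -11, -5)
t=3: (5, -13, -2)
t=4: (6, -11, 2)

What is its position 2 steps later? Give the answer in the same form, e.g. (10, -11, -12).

(4, -11, 9)

Differencing gives (-3, -2, +3), (+1, +2, +4), (-3, -2, +3), (+1, +2, +4). This is the pattern (-3, -2, +3), (+1, +2, +4) repeated.
step 5: apply (-3, -2, +3) → (3, -13, 5)
step 6: apply (+1, +2, +4) → (4, -11, 9)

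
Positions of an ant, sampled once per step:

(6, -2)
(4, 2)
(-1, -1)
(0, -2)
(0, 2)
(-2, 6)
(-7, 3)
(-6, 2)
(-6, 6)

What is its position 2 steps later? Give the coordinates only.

(-13, 7)

Differencing gives (-2, +4), (-5, -3), (+1, -1), (+0, +4), (-2, +4), (-5, -3), (+1, -1), (+0, +4). This is the pattern (-2, +4), (-5, -3), (+1, -1), (+0, +4) repeated.
step 9: apply (-2, +4) → (-8, 10)
step 10: apply (-5, -3) → (-13, 7)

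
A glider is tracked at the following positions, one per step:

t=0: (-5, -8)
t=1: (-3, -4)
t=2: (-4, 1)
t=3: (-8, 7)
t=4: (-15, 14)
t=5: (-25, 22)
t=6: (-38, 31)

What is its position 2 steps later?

Taking differences between consecutive positions: (+2, +4), (-1, +5), (-4, +6), (-7, +7), (-10, +8), (-13, +9). These grow by (-3, +1) each step.
step 7: (-38, 31) + (-16, +10) → (-54, 41)
step 8: (-54, 41) + (-19, +11) → (-73, 52)

(-73, 52)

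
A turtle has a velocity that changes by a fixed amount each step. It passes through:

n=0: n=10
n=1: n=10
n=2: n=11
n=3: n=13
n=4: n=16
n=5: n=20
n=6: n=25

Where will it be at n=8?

n=38

First differences are +0, +1, +2, +3, +4, +5; their common second difference is +1 (constant acceleration).
step 7: 25 + 6 → n=31
step 8: 31 + 7 → n=38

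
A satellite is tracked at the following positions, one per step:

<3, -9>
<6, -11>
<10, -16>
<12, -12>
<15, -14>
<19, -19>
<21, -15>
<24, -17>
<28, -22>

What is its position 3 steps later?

Differencing gives <+3, -2>, <+4, -5>, <+2, +4>, <+3, -2>, <+4, -5>, <+2, +4>, <+3, -2>, <+4, -5>. This is the pattern <+3, -2>, <+4, -5>, <+2, +4> repeated.
step 9: apply <+2, +4> → <30, -18>
step 10: apply <+3, -2> → <33, -20>
step 11: apply <+4, -5> → <37, -25>

<37, -25>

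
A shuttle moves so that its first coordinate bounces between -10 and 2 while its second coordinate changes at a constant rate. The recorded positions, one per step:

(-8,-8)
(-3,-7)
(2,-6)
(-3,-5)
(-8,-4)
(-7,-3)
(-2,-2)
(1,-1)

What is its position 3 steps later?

The first coordinate travels 5 per step and bounces off the walls at -10 and 2.
  step 8: 1 → -4
  step 9: -4 → -9
  step 10: -9 → -6
The second coordinate changes by +1 each step: at step 10 it is 2.

(-6,2)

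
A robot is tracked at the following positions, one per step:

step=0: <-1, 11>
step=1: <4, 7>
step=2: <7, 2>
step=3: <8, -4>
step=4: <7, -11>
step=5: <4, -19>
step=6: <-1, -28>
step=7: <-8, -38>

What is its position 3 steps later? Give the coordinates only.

<-41, -74>

First differences are <+5, -4>, <+3, -5>, <+1, -6>, <-1, -7>, <-3, -8>, <-5, -9>, <-7, -10>; their common second difference is <-2, -1> (constant acceleration).
step 8: <-8, -38> + <-9, -11> → <-17, -49>
step 9: <-17, -49> + <-11, -12> → <-28, -61>
step 10: <-28, -61> + <-13, -13> → <-41, -74>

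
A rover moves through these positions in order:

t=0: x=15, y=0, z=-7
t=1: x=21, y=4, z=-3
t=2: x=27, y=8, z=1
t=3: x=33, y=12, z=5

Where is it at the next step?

The position changes by (+6, +4, +4) every step.
step 4: x=33, y=12, z=5 + (+6, +4, +4) → x=39, y=16, z=9

x=39, y=16, z=9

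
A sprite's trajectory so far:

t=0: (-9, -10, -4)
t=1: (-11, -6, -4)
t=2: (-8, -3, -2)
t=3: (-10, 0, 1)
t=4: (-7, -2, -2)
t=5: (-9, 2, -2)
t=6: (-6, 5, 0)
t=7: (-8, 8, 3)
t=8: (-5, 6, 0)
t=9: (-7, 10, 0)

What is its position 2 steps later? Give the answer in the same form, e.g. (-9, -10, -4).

The moves between consecutive positions are (-2, +4, +0), (+3, +3, +2), (-2, +3, +3), (+3, -2, -3), (-2, +4, +0), (+3, +3, +2), (-2, +3, +3), (+3, -2, -3), (-2, +4, +0); they repeat the 4-cycle [(-2, +4, +0), (+3, +3, +2), (-2, +3, +3), (+3, -2, -3)].
step 10: apply (+3, +3, +2) → (-4, 13, 2)
step 11: apply (-2, +3, +3) → (-6, 16, 5)

(-6, 16, 5)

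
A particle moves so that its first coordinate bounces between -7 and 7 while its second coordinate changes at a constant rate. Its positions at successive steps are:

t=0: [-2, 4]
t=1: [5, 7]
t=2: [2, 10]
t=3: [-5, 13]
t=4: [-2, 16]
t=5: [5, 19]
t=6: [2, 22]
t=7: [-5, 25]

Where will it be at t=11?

[-5, 37]

The first coordinate travels 7 per step and bounces off the walls at -7 and 7.
  step 8: -5 → -2
  step 9: -2 → 5
  step 10: 5 → 2
  step 11: 2 → -5
The second coordinate changes by +3 each step: at step 11 it is 37.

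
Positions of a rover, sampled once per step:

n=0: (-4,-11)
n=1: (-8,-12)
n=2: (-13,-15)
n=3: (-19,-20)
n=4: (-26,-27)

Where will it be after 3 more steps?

(-53,-60)

Successive displacements: (-4,-1), (-5,-3), (-6,-5), (-7,-7) — each changes by (-1,-2).
step 5: (-26,-27) + (-8,-9) → (-34,-36)
step 6: (-34,-36) + (-9,-11) → (-43,-47)
step 7: (-43,-47) + (-10,-13) → (-53,-60)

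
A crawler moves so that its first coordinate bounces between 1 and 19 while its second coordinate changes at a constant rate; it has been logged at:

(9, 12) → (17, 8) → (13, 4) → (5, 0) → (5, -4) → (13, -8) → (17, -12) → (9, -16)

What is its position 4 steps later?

The first coordinate travels 8 per step and bounces off the walls at 1 and 19.
  step 8: 9 → 1
  step 9: 1 → 9
  step 10: 9 → 17
  step 11: 17 → 13
The second coordinate changes by -4 each step: at step 11 it is -32.

(13, -32)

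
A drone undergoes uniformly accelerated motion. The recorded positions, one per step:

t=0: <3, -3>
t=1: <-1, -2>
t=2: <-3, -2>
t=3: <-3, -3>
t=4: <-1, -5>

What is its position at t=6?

<9, -12>

First differences are <-4, +1>, <-2, +0>, <+0, -1>, <+2, -2>; their common second difference is <+2, -1> (constant acceleration).
step 5: <-1, -5> + <+4, -3> → <3, -8>
step 6: <3, -8> + <+6, -4> → <9, -12>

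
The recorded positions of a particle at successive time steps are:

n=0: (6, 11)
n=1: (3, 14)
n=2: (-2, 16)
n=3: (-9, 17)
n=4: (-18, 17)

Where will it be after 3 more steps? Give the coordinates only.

(-57, 11)

Taking differences between consecutive positions: (-3, +3), (-5, +2), (-7, +1), (-9, +0). These grow by (-2, -1) each step.
step 5: (-18, 17) + (-11, -1) → (-29, 16)
step 6: (-29, 16) + (-13, -2) → (-42, 14)
step 7: (-42, 14) + (-15, -3) → (-57, 11)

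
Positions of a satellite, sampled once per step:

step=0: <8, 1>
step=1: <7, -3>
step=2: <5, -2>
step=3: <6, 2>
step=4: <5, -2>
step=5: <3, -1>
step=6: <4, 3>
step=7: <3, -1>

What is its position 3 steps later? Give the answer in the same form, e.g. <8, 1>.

Differencing gives <-1, -4>, <-2, +1>, <+1, +4>, <-1, -4>, <-2, +1>, <+1, +4>, <-1, -4>. This is the pattern <-1, -4>, <-2, +1>, <+1, +4> repeated.
step 8: apply <-2, +1> → <1, 0>
step 9: apply <+1, +4> → <2, 4>
step 10: apply <-1, -4> → <1, 0>

<1, 0>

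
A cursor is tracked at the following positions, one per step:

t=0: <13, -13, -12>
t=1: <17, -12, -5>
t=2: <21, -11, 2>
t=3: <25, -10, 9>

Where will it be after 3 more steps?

<37, -7, 30>

The position changes by <+4, +1, +7> every step.
step 4: <25, -10, 9> + <+4, +1, +7> → <29, -9, 16>
step 5: <29, -9, 16> + <+4, +1, +7> → <33, -8, 23>
step 6: <33, -8, 23> + <+4, +1, +7> → <37, -7, 30>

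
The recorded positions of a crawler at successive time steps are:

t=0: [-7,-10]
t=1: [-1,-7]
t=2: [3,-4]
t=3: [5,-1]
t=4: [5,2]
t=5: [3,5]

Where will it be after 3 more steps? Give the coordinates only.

[-15,14]

Taking differences between consecutive positions: [+6,+3], [+4,+3], [+2,+3], [+0,+3], [-2,+3]. These grow by [-2,+0] each step.
step 6: [3,5] + [-4,+3] → [-1,8]
step 7: [-1,8] + [-6,+3] → [-7,11]
step 8: [-7,11] + [-8,+3] → [-15,14]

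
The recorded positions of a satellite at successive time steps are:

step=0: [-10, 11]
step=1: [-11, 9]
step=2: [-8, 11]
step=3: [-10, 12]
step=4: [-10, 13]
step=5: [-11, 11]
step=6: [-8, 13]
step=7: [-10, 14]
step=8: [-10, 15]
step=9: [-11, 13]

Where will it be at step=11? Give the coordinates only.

Step-to-step displacements: [-1, -2], [+3, +2], [-2, +1], [+0, +1], [-1, -2], [+3, +2], [-2, +1], [+0, +1], [-1, -2] — a repeating cycle of length 4.
step 10: apply [+3, +2] → [-8, 15]
step 11: apply [-2, +1] → [-10, 16]

[-10, 16]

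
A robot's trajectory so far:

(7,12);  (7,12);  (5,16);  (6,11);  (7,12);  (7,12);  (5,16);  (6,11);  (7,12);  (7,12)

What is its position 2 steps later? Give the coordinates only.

The moves between consecutive positions are (+0,+0), (-2,+4), (+1,-5), (+1,+1), (+0,+0), (-2,+4), (+1,-5), (+1,+1), (+0,+0); they repeat the 4-cycle [(+0,+0), (-2,+4), (+1,-5), (+1,+1)].
step 10: apply (-2,+4) → (5,16)
step 11: apply (+1,-5) → (6,11)

(6,11)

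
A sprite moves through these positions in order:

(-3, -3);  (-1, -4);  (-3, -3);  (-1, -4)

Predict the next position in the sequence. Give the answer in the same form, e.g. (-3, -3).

(-3, -3)

Consecutive displacements (+2, -1), (-2, +1), (+2, -1) scale by a factor of -1 each step.
step 4: (-1, -4) + (-2, +1) → (-3, -3)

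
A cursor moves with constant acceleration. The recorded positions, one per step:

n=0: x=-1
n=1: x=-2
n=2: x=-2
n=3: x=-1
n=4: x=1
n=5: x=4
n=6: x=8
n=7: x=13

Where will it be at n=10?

First differences are -1, +0, +1, +2, +3, +4, +5; their common second difference is +1 (constant acceleration).
step 8: 13 + 6 → x=19
step 9: 19 + 7 → x=26
step 10: 26 + 8 → x=34

x=34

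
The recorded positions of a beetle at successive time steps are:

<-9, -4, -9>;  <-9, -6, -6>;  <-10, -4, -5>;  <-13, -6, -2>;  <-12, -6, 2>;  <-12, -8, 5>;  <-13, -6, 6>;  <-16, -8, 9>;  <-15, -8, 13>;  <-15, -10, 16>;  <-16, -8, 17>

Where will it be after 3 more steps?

<-18, -12, 27>

Differencing gives <+0, -2, +3>, <-1, +2, +1>, <-3, -2, +3>, <+1, +0, +4>, <+0, -2, +3>, <-1, +2, +1>, <-3, -2, +3>, <+1, +0, +4>, <+0, -2, +3>, <-1, +2, +1>. This is the pattern <+0, -2, +3>, <-1, +2, +1>, <-3, -2, +3>, <+1, +0, +4> repeated.
step 11: apply <-3, -2, +3> → <-19, -10, 20>
step 12: apply <+1, +0, +4> → <-18, -10, 24>
step 13: apply <+0, -2, +3> → <-18, -12, 27>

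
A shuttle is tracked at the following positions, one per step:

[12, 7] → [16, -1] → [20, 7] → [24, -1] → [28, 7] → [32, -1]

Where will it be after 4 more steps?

[48, -1]

The first coordinate changes by +4 each step, so at step 9 it is 12 + 9·(4) = 48.
The second coordinate repeats the cycle [7, -1] with period 2; step 9 mod 2 = 1, giving -1.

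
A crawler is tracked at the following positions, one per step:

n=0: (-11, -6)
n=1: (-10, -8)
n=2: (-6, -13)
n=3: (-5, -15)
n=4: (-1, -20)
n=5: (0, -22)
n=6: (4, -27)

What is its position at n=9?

Differencing gives (+1, -2), (+4, -5), (+1, -2), (+4, -5), (+1, -2), (+4, -5). This is the pattern (+1, -2), (+4, -5) repeated.
step 7: apply (+1, -2) → (5, -29)
step 8: apply (+4, -5) → (9, -34)
step 9: apply (+1, -2) → (10, -36)

(10, -36)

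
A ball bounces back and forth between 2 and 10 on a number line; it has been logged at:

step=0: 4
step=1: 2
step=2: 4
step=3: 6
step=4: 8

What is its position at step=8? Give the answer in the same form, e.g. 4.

4

The value reflects between 2 and 10, moving 2 per step.
  step 5: 8 → 10
  step 6: 10 → 8
  step 7: 8 → 6
  step 8: 6 → 4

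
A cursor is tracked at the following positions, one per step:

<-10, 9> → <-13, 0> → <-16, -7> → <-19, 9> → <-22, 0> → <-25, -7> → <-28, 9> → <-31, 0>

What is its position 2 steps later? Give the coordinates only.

The first coordinate changes by -3 each step, so at step 9 it is -10 + 9·(-3) = -37.
The second coordinate repeats the cycle [9, 0, -7] with period 3; step 9 mod 3 = 0, giving 9.

<-37, 9>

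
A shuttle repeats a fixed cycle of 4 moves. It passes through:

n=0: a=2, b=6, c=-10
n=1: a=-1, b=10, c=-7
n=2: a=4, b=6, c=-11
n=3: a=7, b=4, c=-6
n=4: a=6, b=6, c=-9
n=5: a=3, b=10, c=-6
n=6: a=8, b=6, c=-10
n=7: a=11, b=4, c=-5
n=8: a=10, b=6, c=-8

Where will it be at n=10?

a=12, b=6, c=-9

Differencing gives (-3,+4,+3), (+5,-4,-4), (+3,-2,+5), (-1,+2,-3), (-3,+4,+3), (+5,-4,-4), (+3,-2,+5), (-1,+2,-3). This is the pattern (-3,+4,+3), (+5,-4,-4), (+3,-2,+5), (-1,+2,-3) repeated.
step 9: apply (-3,+4,+3) → a=7, b=10, c=-5
step 10: apply (+5,-4,-4) → a=12, b=6, c=-9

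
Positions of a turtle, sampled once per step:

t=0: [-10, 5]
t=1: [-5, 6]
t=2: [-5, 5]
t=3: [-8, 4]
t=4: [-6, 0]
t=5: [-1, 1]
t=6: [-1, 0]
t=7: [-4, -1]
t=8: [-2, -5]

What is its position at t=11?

[0, -6]

Differencing gives [+5, +1], [+0, -1], [-3, -1], [+2, -4], [+5, +1], [+0, -1], [-3, -1], [+2, -4]. This is the pattern [+5, +1], [+0, -1], [-3, -1], [+2, -4] repeated.
step 9: apply [+5, +1] → [3, -4]
step 10: apply [+0, -1] → [3, -5]
step 11: apply [-3, -1] → [0, -6]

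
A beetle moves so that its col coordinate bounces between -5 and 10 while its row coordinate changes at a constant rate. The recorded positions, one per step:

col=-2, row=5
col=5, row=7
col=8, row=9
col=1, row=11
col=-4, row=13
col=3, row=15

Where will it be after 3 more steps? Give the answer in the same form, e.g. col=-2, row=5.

The col coordinate reflects between -5 and 10, moving 7 per step.
  step 6: 3 → 10
  step 7: 10 → 3
  step 8: 3 → -4
The row coordinate changes by +2 each step: at step 8 it is 21.

col=-4, row=21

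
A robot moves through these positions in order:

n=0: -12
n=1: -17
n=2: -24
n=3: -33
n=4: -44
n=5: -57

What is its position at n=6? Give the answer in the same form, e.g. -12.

Taking differences between consecutive positions: -5, -7, -9, -11, -13. These grow by -2 each step.
step 6: -57 − 15 → -72

-72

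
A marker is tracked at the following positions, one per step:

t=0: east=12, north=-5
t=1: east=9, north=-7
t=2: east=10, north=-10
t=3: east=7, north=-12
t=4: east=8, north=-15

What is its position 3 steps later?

Step-to-step displacements: (-3, -2), (+1, -3), (-3, -2), (+1, -3) — a repeating cycle of length 2.
step 5: apply (-3, -2) → east=5, north=-17
step 6: apply (+1, -3) → east=6, north=-20
step 7: apply (-3, -2) → east=3, north=-22

east=3, north=-22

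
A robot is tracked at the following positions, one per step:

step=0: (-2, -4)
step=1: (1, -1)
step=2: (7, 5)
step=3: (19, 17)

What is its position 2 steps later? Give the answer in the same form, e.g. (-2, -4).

(91, 89)

Consecutive displacements (+3, +3), (+6, +6), (+12, +12) scale by a factor of 2 each step.
step 4: (19, 17) + (+24, +24) → (43, 41)
step 5: (43, 41) + (+48, +48) → (91, 89)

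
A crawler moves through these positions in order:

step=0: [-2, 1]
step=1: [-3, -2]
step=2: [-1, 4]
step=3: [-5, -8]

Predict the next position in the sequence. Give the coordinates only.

Consecutive displacements [-1, -3], [+2, +6], [-4, -12] scale by a factor of -2 each step.
step 4: [-5, -8] + [+8, +24] → [3, 16]

[3, 16]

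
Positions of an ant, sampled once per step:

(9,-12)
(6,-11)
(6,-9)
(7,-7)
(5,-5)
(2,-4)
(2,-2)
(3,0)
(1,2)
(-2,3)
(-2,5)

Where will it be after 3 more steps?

The moves between consecutive positions are (-3,+1), (+0,+2), (+1,+2), (-2,+2), (-3,+1), (+0,+2), (+1,+2), (-2,+2), (-3,+1), (+0,+2); they repeat the 4-cycle [(-3,+1), (+0,+2), (+1,+2), (-2,+2)].
step 11: apply (+1,+2) → (-1,7)
step 12: apply (-2,+2) → (-3,9)
step 13: apply (-3,+1) → (-6,10)

(-6,10)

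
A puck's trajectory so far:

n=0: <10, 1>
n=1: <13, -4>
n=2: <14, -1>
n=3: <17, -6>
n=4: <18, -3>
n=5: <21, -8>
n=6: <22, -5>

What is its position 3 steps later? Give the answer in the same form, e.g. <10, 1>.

Differencing gives <+3, -5>, <+1, +3>, <+3, -5>, <+1, +3>, <+3, -5>, <+1, +3>. This is the pattern <+3, -5>, <+1, +3> repeated.
step 7: apply <+3, -5> → <25, -10>
step 8: apply <+1, +3> → <26, -7>
step 9: apply <+3, -5> → <29, -12>

<29, -12>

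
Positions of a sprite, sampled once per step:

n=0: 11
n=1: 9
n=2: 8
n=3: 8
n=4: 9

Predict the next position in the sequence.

First differences are -2, -1, +0, +1; their common second difference is +1 (constant acceleration).
step 5: 9 + 2 → 11

11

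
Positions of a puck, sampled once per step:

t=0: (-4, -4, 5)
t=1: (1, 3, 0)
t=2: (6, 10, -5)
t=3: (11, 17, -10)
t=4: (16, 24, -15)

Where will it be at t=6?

Constant displacement of (+5, +7, -5) per step.
step 5: (16, 24, -15) + (+5, +7, -5) → (21, 31, -20)
step 6: (21, 31, -20) + (+5, +7, -5) → (26, 38, -25)

(26, 38, -25)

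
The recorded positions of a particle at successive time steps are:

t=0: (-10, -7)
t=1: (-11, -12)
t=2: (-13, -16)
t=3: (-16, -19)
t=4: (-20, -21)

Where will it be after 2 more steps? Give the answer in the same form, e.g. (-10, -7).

First differences are (-1, -5), (-2, -4), (-3, -3), (-4, -2); their common second difference is (-1, +1) (constant acceleration).
step 5: (-20, -21) + (-5, -1) → (-25, -22)
step 6: (-25, -22) + (-6, +0) → (-31, -22)

(-31, -22)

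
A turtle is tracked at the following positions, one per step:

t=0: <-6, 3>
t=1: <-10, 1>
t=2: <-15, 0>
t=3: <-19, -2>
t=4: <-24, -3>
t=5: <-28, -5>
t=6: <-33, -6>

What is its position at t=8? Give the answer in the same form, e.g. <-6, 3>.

<-42, -9>

Step-to-step displacements: <-4, -2>, <-5, -1>, <-4, -2>, <-5, -1>, <-4, -2>, <-5, -1> — a repeating cycle of length 2.
step 7: apply <-4, -2> → <-37, -8>
step 8: apply <-5, -1> → <-42, -9>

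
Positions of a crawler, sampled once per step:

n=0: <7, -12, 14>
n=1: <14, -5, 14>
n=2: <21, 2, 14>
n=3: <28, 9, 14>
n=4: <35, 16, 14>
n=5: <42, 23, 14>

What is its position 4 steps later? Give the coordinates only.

<70, 51, 14>

Constant displacement of <+7, +7, +0> per step.
step 6: <42, 23, 14> + <+7, +7, +0> → <49, 30, 14>
step 7: <49, 30, 14> + <+7, +7, +0> → <56, 37, 14>
step 8: <56, 37, 14> + <+7, +7, +0> → <63, 44, 14>
step 9: <63, 44, 14> + <+7, +7, +0> → <70, 51, 14>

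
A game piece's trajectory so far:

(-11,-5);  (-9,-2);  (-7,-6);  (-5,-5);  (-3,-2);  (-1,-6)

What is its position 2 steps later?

The first coordinate changes by +2 each step, so at step 7 it is -11 + 7·(2) = 3.
The second coordinate repeats the cycle [-5, -2, -6] with period 3; step 7 mod 3 = 1, giving -2.

(3,-2)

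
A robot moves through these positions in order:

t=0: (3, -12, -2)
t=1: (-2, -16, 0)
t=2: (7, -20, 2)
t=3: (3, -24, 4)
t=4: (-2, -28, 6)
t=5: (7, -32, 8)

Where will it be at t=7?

(-2, -40, 12)

The first coordinate repeats the cycle [3, -2, 7] with period 3; step 7 mod 3 = 1, giving -2.
The second coordinate changes by -4 each step, so at step 7 it is -12 + 7·(-4) = -40.
The third coordinate changes by +2 each step, so at step 7 it is -2 + 7·(2) = 12.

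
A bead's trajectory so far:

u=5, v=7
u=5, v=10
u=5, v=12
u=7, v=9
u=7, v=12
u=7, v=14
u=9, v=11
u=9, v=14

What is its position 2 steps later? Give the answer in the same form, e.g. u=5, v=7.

u=11, v=13

Differencing gives (+0, +3), (+0, +2), (+2, -3), (+0, +3), (+0, +2), (+2, -3), (+0, +3). This is the pattern (+0, +3), (+0, +2), (+2, -3) repeated.
step 8: apply (+0, +2) → u=9, v=16
step 9: apply (+2, -3) → u=11, v=13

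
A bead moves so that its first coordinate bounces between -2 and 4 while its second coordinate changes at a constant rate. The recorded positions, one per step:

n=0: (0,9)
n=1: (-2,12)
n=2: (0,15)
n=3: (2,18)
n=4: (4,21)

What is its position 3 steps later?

The first coordinate reflects between -2 and 4, moving 2 per step.
  step 5: 4 → 2
  step 6: 2 → 0
  step 7: 0 → -2
The second coordinate changes by +3 each step: at step 7 it is 30.

(-2,30)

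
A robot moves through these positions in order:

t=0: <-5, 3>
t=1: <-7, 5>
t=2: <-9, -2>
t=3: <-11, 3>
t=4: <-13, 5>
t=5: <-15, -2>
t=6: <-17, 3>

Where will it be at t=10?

The first coordinate changes by -2 each step, so at step 10 it is -5 + 10·(-2) = -25.
The second coordinate repeats the cycle [3, 5, -2] with period 3; step 10 mod 3 = 1, giving 5.

<-25, 5>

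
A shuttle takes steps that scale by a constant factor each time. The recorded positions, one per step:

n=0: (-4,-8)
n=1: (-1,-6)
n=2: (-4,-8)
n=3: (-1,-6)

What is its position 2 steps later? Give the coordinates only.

(-1,-6)

Step-to-step displacements: (+3,+2), (-3,-2), (+3,+2); each is -1× the previous.
step 4: (-1,-6) + (-3,-2) → (-4,-8)
step 5: (-4,-8) + (+3,+2) → (-1,-6)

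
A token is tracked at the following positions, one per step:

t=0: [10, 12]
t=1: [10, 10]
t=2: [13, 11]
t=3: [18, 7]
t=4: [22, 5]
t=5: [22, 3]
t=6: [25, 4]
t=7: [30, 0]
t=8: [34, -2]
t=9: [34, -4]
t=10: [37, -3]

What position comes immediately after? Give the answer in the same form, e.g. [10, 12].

[42, -7]

Differencing gives [+0, -2], [+3, +1], [+5, -4], [+4, -2], [+0, -2], [+3, +1], [+5, -4], [+4, -2], [+0, -2], [+3, +1]. This is the pattern [+0, -2], [+3, +1], [+5, -4], [+4, -2] repeated.
step 11: apply [+5, -4] → [42, -7]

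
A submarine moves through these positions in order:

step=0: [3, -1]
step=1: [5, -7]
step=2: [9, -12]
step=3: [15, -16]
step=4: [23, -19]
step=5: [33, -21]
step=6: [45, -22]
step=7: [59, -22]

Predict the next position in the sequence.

Successive displacements: [+2, -6], [+4, -5], [+6, -4], [+8, -3], [+10, -2], [+12, -1], [+14, +0] — each changes by [+2, +1].
step 8: [59, -22] + [+16, +1] → [75, -21]

[75, -21]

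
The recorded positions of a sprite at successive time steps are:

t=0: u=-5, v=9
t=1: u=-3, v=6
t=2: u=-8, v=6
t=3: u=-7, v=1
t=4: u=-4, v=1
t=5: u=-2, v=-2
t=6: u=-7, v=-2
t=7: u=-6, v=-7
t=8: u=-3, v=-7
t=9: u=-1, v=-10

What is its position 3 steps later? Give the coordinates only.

u=-2, v=-15

Step-to-step displacements: (+2, -3), (-5, +0), (+1, -5), (+3, +0), (+2, -3), (-5, +0), (+1, -5), (+3, +0), (+2, -3) — a repeating cycle of length 4.
step 10: apply (-5, +0) → u=-6, v=-10
step 11: apply (+1, -5) → u=-5, v=-15
step 12: apply (+3, +0) → u=-2, v=-15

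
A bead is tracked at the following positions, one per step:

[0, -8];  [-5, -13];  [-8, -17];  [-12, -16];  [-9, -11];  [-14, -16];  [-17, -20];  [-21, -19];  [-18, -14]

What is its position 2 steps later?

Step-to-step displacements: [-5, -5], [-3, -4], [-4, +1], [+3, +5], [-5, -5], [-3, -4], [-4, +1], [+3, +5] — a repeating cycle of length 4.
step 9: apply [-5, -5] → [-23, -19]
step 10: apply [-3, -4] → [-26, -23]

[-26, -23]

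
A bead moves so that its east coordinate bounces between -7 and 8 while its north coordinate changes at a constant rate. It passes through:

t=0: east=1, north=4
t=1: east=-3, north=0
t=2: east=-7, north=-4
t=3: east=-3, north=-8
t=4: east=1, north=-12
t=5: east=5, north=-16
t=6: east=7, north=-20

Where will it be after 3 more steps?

east=-5, north=-32

The east coordinate reflects between -7 and 8, moving 4 per step.
  step 7: 7 → 3
  step 8: 3 → -1
  step 9: -1 → -5
The north coordinate changes by -4 each step: at step 9 it is -32.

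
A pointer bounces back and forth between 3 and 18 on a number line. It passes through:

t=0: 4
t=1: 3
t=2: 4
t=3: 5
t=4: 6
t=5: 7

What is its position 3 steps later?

The value reflects between 3 and 18, moving 1 per step.
  step 6: 7 → 8
  step 7: 8 → 9
  step 8: 9 → 10

10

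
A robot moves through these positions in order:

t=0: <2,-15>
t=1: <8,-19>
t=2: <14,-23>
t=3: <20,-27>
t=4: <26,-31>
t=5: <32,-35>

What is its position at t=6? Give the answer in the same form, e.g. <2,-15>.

Constant displacement of <+6,-4> per step.
step 6: <32,-35> + <+6,-4> → <38,-39>

<38,-39>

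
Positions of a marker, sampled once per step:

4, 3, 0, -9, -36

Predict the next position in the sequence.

Step-to-step displacements: -1, -3, -9, -27; each is 3× the previous.
step 5: -36 − 81 → -117

-117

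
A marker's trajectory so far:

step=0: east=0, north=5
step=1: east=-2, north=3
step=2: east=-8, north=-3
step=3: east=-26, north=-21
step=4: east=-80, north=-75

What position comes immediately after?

The jumps are (-2, -2), (-6, -6), (-18, -18), (-54, -54) — a geometric progression with ratio 3.
step 5: east=-80, north=-75 + (-162, -162) → east=-242, north=-237

east=-242, north=-237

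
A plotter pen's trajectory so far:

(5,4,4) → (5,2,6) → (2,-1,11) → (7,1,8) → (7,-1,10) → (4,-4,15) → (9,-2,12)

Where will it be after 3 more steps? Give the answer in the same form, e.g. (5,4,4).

(11,-5,16)

Differencing gives (+0,-2,+2), (-3,-3,+5), (+5,+2,-3), (+0,-2,+2), (-3,-3,+5), (+5,+2,-3). This is the pattern (+0,-2,+2), (-3,-3,+5), (+5,+2,-3) repeated.
step 7: apply (+0,-2,+2) → (9,-4,14)
step 8: apply (-3,-3,+5) → (6,-7,19)
step 9: apply (+5,+2,-3) → (11,-5,16)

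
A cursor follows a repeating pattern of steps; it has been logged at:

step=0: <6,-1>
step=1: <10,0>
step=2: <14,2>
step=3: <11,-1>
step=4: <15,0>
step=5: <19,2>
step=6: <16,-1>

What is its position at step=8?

<24,2>

Differencing gives <+4,+1>, <+4,+2>, <-3,-3>, <+4,+1>, <+4,+2>, <-3,-3>. This is the pattern <+4,+1>, <+4,+2>, <-3,-3> repeated.
step 7: apply <+4,+1> → <20,0>
step 8: apply <+4,+2> → <24,2>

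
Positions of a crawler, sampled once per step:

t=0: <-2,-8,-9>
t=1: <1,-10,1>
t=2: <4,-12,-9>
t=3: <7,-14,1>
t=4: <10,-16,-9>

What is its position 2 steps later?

<16,-20,-9>

First: linear, +3 per step → 16 at step 6.
Second: linear, -2 per step → -20 at step 6.
Third: cycles through -9, 1 every 2 steps. Step 6 lands at position 0 of the cycle → -9.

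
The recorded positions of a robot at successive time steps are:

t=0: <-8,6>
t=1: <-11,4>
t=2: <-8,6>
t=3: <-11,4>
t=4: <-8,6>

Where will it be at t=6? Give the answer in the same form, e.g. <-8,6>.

Consecutive displacements <-3,-2>, <+3,+2>, <-3,-2>, <+3,+2> scale by a factor of -1 each step.
step 5: <-8,6> + <-3,-2> → <-11,4>
step 6: <-11,4> + <+3,+2> → <-8,6>

<-8,6>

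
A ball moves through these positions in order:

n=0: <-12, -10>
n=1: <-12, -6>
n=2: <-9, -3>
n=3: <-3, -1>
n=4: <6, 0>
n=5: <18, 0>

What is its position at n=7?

Taking differences between consecutive positions: <+0, +4>, <+3, +3>, <+6, +2>, <+9, +1>, <+12, +0>. These grow by <+3, -1> each step.
step 6: <18, 0> + <+15, -1> → <33, -1>
step 7: <33, -1> + <+18, -2> → <51, -3>

<51, -3>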